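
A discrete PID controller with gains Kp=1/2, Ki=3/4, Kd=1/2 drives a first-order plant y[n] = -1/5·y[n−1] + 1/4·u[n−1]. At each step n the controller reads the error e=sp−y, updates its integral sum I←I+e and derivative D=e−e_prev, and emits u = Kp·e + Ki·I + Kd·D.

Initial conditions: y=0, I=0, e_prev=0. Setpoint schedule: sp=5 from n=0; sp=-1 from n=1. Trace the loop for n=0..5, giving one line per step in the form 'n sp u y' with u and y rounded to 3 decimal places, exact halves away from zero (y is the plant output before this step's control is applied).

0 5 8.750 0.000
1 -1 -4.328 2.188
2 -1 3.862 -1.520
3 -1 -2.482 1.269
4 -1 0.962 -0.874
5 -1 -2.461 0.415

(exact arithmetic carried between steps; '≈' marks a value shown rounded to 6 d.p. or computed from one; I and e_prev carry over from the previous line; the table rounds u and y to 3 d.p., halves away from zero)
n=0: y=0, sp=5, e=sp−y=5; I=5, D=e−e_prev=5; u=1/2·5+3/4·5+1/2·5=8.75; next y=-1/5·0+1/4·8.75=2.1875
n=1: y=2.1875, sp=-1, e=sp−y=-3.1875; I=1.8125, D=e−e_prev=-8.1875; u=1/2·(-3.1875)+3/4·1.8125+1/2·(-8.1875)=-4.328125; next y=-1/5·2.1875+1/4·(-4.328125)≈-1.519531
n=2: y≈-1.519531, sp=-1, e=sp−y≈0.519531; I≈2.332031, D=e−e_prev≈3.707031; u=1/2·0.519531+3/4·2.332031+1/2·3.707031≈3.862305; next y=-1/5·(-1.519531)+1/4·3.862305≈1.269482
n=3: y≈1.269482, sp=-1, e=sp−y≈-2.269482; I≈0.062549, D=e−e_prev≈-2.789014; u=1/2·(-2.269482)+3/4·0.062549+1/2·(-2.789014)≈-2.482336; next y=-1/5·1.269482+1/4·(-2.482336)≈-0.874481
n=4: y≈-0.874481, sp=-1, e=sp−y≈-0.125519; I≈-0.062971, D=e−e_prev≈2.143963; u=1/2·(-0.125519)+3/4·(-0.062971)+1/2·2.143963≈0.961994; next y=-1/5·(-0.874481)+1/4·0.961994≈0.415395
n=5: y≈0.415395, sp=-1, e=sp−y≈-1.415395; I≈-1.478365, D=e−e_prev≈-1.289875; u=1/2·(-1.415395)+3/4·(-1.478365)+1/2·(-1.289875)≈-2.461409; next y=-1/5·0.415395+1/4·(-2.461409)≈-0.698431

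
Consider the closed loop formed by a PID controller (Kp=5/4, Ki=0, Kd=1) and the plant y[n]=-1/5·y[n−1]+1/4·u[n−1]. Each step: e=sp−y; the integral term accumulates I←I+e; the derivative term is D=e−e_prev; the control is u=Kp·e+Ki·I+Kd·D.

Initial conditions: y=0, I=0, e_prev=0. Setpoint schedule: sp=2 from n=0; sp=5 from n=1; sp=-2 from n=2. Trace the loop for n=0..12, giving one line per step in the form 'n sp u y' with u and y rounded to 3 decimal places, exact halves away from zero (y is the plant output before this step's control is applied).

0 2 4.500 0.000
1 5 6.719 1.125
2 -2 -11.648 1.455
3 -2 6.161 -3.203
4 -2 -10.610 2.181
5 -2 6.630 -3.089
6 -2 -10.708 2.275
7 -2 6.823 -3.132
8 -2 -10.879 2.332
9 -2 7.001 -3.186
10 -2 -11.058 2.388
11 -2 7.182 -3.242
12 -2 -11.241 2.444

(exact arithmetic carried between steps; '≈' marks a value shown rounded to 6 d.p. or computed from one; I and e_prev carry over from the previous line; the table rounds u and y to 3 d.p., halves away from zero)
n=0: y=0, sp=2, e=sp−y=2; I=2, D=e−e_prev=2; u=5/4·2+0·2+1·2=4.5; next y=-1/5·0+1/4·4.5=1.125
n=1: y=1.125, sp=5, e=sp−y=3.875; I=5.875, D=e−e_prev=1.875; u=5/4·3.875+0·5.875+1·1.875=6.71875; next y=-1/5·1.125+1/4·6.71875≈1.454688
n=2: y≈1.454688, sp=-2, e=sp−y≈-3.454688; I≈2.420313, D=e−e_prev≈-7.329688; u=5/4·(-3.454688)+0·2.420313+1·(-7.329688)≈-11.648047; next y=-1/5·1.454688+1/4·(-11.648047)≈-3.202949
n=3: y≈-3.202949, sp=-2, e=sp−y≈1.202949; I≈3.623262, D=e−e_prev≈4.657637; u=5/4·1.202949+0·3.623262+1·4.657637≈6.161323; next y=-1/5·(-3.202949)+1/4·6.161323≈2.180921
n=4: y≈2.180921, sp=-2, e=sp−y≈-4.180921; I≈-0.557659, D=e−e_prev≈-5.383870; u=5/4·(-4.180921)+0·(-0.557659)+1·(-5.383870)≈-10.610021; next y=-1/5·2.180921+1/4·(-10.610021)≈-3.088689
n=5: y≈-3.088689, sp=-2, e=sp−y≈1.088689; I≈0.531030, D=e−e_prev≈5.269610; u=5/4·1.088689+0·0.531030+1·5.269610≈6.630472; next y=-1/5·(-3.088689)+1/4·6.630472≈2.275356
n=6: y≈2.275356, sp=-2, e=sp−y≈-4.275356; I≈-3.744325, D=e−e_prev≈-5.364045; u=5/4·(-4.275356)+0·(-3.744325)+1·(-5.364045)≈-10.708240; next y=-1/5·2.275356+1/4·(-10.708240)≈-3.132131
n=7: y≈-3.132131, sp=-2, e=sp−y≈1.132131; I≈-2.612194, D=e−e_prev≈5.407487; u=5/4·1.132131+0·(-2.612194)+1·5.407487≈6.822651; next y=-1/5·(-3.132131)+1/4·6.822651≈2.332089
n=8: y≈2.332089, sp=-2, e=sp−y≈-4.332089; I≈-6.944283, D=e−e_prev≈-5.464220; u=5/4·(-4.332089)+0·(-6.944283)+1·(-5.464220)≈-10.879331; next y=-1/5·2.332089+1/4·(-10.879331)≈-3.186251
n=9: y≈-3.186251, sp=-2, e=sp−y≈1.186251; I≈-5.758033, D=e−e_prev≈5.518339; u=5/4·1.186251+0·(-5.758033)+1·5.518339≈7.001153; next y=-1/5·(-3.186251)+1/4·7.001153≈2.387538
n=10: y≈2.387538, sp=-2, e=sp−y≈-4.387538; I≈-10.145571, D=e−e_prev≈-5.573789; u=5/4·(-4.387538)+0·(-10.145571)+1·(-5.573789)≈-11.058212; next y=-1/5·2.387538+1/4·(-11.058212)≈-3.242061
n=11: y≈-3.242061, sp=-2, e=sp−y≈1.242061; I≈-8.903510, D=e−e_prev≈5.629599; u=5/4·1.242061+0·(-8.903510)+1·5.629599≈7.182175; next y=-1/5·(-3.242061)+1/4·7.182175≈2.443956
n=12: y≈2.443956, sp=-2, e=sp−y≈-4.443956; I≈-13.347466, D=e−e_prev≈-5.686016; u=5/4·(-4.443956)+0·(-13.347466)+1·(-5.686016)≈-11.240961; next y=-1/5·2.443956+1/4·(-11.240961)≈-3.299031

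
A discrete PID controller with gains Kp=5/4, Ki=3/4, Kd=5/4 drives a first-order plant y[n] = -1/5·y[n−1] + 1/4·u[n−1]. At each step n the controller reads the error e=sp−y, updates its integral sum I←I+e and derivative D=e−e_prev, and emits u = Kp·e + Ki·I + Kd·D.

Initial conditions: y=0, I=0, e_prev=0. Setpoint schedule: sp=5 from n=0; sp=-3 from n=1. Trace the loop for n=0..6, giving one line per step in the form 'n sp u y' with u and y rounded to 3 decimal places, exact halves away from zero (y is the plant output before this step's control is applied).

(exact arithmetic carried between steps; '≈' marks a value shown rounded to 6 d.p. or computed from one; I and e_prev carry over from the previous line; the table rounds u and y to 3 d.p., halves away from zero)
n=0: y=0, sp=5, e=sp−y=5; I=5, D=e−e_prev=5; u=5/4·5+3/4·5+5/4·5=16.25; next y=-1/5·0+1/4·16.25=4.0625
n=1: y=4.0625, sp=-3, e=sp−y=-7.0625; I=-2.0625, D=e−e_prev=-12.0625; u=5/4·(-7.0625)+3/4·(-2.0625)+5/4·(-12.0625)=-25.453125; next y=-1/5·4.0625+1/4·(-25.453125)≈-7.175781
n=2: y≈-7.175781, sp=-3, e=sp−y≈4.175781; I≈2.113281, D=e−e_prev≈11.238281; u=5/4·4.175781+3/4·2.113281+5/4·11.238281≈20.852539; next y=-1/5·(-7.175781)+1/4·20.852539≈6.648291
n=3: y≈6.648291, sp=-3, e=sp−y≈-9.648291; I≈-7.535010, D=e−e_prev≈-13.824072; u=5/4·(-9.648291)+3/4·(-7.535010)+5/4·(-13.824072)≈-34.991711; next y=-1/5·6.648291+1/4·(-34.991711)≈-10.077586
n=4: y≈-10.077586, sp=-3, e=sp−y≈7.077586; I≈-0.457424, D=e−e_prev≈16.725877; u=5/4·7.077586+3/4·(-0.457424)+5/4·16.725877≈29.411261; next y=-1/5·(-10.077586)+1/4·29.411261≈9.368332
n=5: y≈9.368332, sp=-3, e=sp−y≈-12.368332; I≈-12.825756, D=e−e_prev≈-19.445919; u=5/4·(-12.368332)+3/4·(-12.825756)+5/4·(-19.445919)≈-49.387131; next y=-1/5·9.368332+1/4·(-49.387131)≈-14.220449
n=6: y≈-14.220449, sp=-3, e=sp−y≈11.220449; I≈-1.605307, D=e−e_prev≈23.588782; u=5/4·11.220449+3/4·(-1.605307)+5/4·23.588782≈42.307559; next y=-1/5·(-14.220449)+1/4·42.307559≈13.420979

0 5 16.250 0.000
1 -3 -25.453 4.063
2 -3 20.853 -7.176
3 -3 -34.992 6.648
4 -3 29.411 -10.078
5 -3 -49.387 9.368
6 -3 42.308 -14.220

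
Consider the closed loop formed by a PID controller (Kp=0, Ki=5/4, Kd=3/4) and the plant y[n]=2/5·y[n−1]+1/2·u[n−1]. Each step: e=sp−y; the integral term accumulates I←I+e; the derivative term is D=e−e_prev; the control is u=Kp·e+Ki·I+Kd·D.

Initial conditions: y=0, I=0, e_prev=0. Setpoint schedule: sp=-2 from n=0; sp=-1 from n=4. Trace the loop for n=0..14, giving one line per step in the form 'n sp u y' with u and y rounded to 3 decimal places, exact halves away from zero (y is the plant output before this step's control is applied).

0 -2 -4.000 0.000
1 -2 -1.000 -2.000
2 -2 -3.900 -1.300
3 -2 -1.910 -2.470
4 -1 -1.254 -1.943
5 -1 -1.508 -1.404
6 -1 -0.776 -1.315
7 -1 -1.118 -0.914
8 -1 -0.903 -0.924
9 -1 -1.212 -0.821
10 -1 -1.132 -0.934
11 -1 -1.288 -0.940
12 -1 -1.207 -1.020
13 -1 -1.259 -1.011
14 -1 -1.193 -1.034

(exact arithmetic carried between steps; '≈' marks a value shown rounded to 6 d.p. or computed from one; I and e_prev carry over from the previous line; the table rounds u and y to 3 d.p., halves away from zero)
n=0: y=0, sp=-2, e=sp−y=-2; I=-2, D=e−e_prev=-2; u=0·(-2)+5/4·(-2)+3/4·(-2)=-4; next y=2/5·0+1/2·(-4)=-2
n=1: y=-2, sp=-2, e=sp−y=0; I=-2, D=e−e_prev=2; u=0·0+5/4·(-2)+3/4·2=-1; next y=2/5·(-2)+1/2·(-1)=-1.3
n=2: y=-1.3, sp=-2, e=sp−y=-0.7; I=-2.7, D=e−e_prev=-0.7; u=0·(-0.7)+5/4·(-2.7)+3/4·(-0.7)=-3.9; next y=2/5·(-1.3)+1/2·(-3.9)=-2.47
n=3: y=-2.47, sp=-2, e=sp−y=0.47; I=-2.23, D=e−e_prev=1.17; u=0·0.47+5/4·(-2.23)+3/4·1.17=-1.91; next y=2/5·(-2.47)+1/2·(-1.91)=-1.943
n=4: y=-1.943, sp=-1, e=sp−y=0.943; I=-1.287, D=e−e_prev=0.473; u=0·0.943+5/4·(-1.287)+3/4·0.473=-1.254; next y=2/5·(-1.943)+1/2·(-1.254)=-1.4042
n=5: y=-1.4042, sp=-1, e=sp−y=0.4042; I=-0.8828, D=e−e_prev=-0.5388; u=0·0.4042+5/4·(-0.8828)+3/4·(-0.5388)=-1.5076; next y=2/5·(-1.4042)+1/2·(-1.5076)=-1.31548
n=6: y=-1.31548, sp=-1, e=sp−y=0.31548; I=-0.56732, D=e−e_prev=-0.08872; u=0·0.31548+5/4·(-0.56732)+3/4·(-0.08872)=-0.77569; next y=2/5·(-1.31548)+1/2·(-0.77569)=-0.914037
n=7: y=-0.914037, sp=-1, e=sp−y=-0.085963; I=-0.653283, D=e−e_prev=-0.401443; u=0·(-0.085963)+5/4·(-0.653283)+3/4·(-0.401443)=-1.117686; next y=2/5·(-0.914037)+1/2·(-1.117686)≈-0.924458
n=8: y≈-0.924458, sp=-1, e=sp−y≈-0.075542; I≈-0.728825, D=e−e_prev≈0.010421; u=0·(-0.075542)+5/4·(-0.728825)+3/4·0.010421≈-0.903216; next y=2/5·(-0.924458)+1/2·(-0.903216)≈-0.821391
n=9: y≈-0.821391, sp=-1, e=sp−y≈-0.178609; I≈-0.907434, D=e−e_prev≈-0.103067; u=0·(-0.178609)+5/4·(-0.907434)+3/4·(-0.103067)≈-1.211593; next y=2/5·(-0.821391)+1/2·(-1.211593)≈-0.934353
n=10: y≈-0.934353, sp=-1, e=sp−y≈-0.065647; I≈-0.973081, D=e−e_prev≈0.112962; u=0·(-0.065647)+5/4·(-0.973081)+3/4·0.112962≈-1.131630; next y=2/5·(-0.934353)+1/2·(-1.131630)≈-0.939556
n=11: y≈-0.939556, sp=-1, e=sp−y≈-0.060444; I≈-1.033525, D=e−e_prev≈0.005204; u=0·(-0.060444)+5/4·(-1.033525)+3/4·0.005204≈-1.288004; next y=2/5·(-0.939556)+1/2·(-1.288004)≈-1.019824
n=12: y≈-1.019824, sp=-1, e=sp−y≈0.019824; I≈-1.013701, D=e−e_prev≈0.080268; u=0·0.019824+5/4·(-1.013701)+3/4·0.080268≈-1.206925; next y=2/5·(-1.019824)+1/2·(-1.206925)≈-1.011392
n=13: y≈-1.011392, sp=-1, e=sp−y≈0.011392; I≈-1.002309, D=e−e_prev≈-0.008432; u=0·0.011392+5/4·(-1.002309)+3/4·(-0.008432)≈-1.259210; next y=2/5·(-1.011392)+1/2·(-1.259210)≈-1.034162
n=14: y≈-1.034162, sp=-1, e=sp−y≈0.034162; I≈-0.968147, D=e−e_prev≈0.022770; u=0·0.034162+5/4·(-0.968147)+3/4·0.022770≈-1.193106; next y=2/5·(-1.034162)+1/2·(-1.193106)≈-1.010218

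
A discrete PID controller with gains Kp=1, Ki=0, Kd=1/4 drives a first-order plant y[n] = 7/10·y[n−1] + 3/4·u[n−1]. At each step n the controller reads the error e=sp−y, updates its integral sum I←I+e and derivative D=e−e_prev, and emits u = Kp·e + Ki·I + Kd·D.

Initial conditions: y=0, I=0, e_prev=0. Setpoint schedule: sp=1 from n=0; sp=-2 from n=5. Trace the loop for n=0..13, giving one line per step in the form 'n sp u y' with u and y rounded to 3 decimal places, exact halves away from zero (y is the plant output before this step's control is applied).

0 1 1.250 0.000
1 1 -0.172 0.938
2 1 0.575 0.527
3 1 0.131 0.801
4 1 0.377 0.659
5 -2 -3.515 0.744
6 -2 0.830 -2.116
7 -2 -1.456 -0.858
8 -2 -0.098 -1.693
9 -2 -0.850 -1.259
10 -2 -0.417 -1.518
11 -2 -0.660 -1.375
12 -2 -0.521 -1.458
13 -2 -0.600 -1.412

(exact arithmetic carried between steps; '≈' marks a value shown rounded to 6 d.p. or computed from one; I and e_prev carry over from the previous line; the table rounds u and y to 3 d.p., halves away from zero)
n=0: y=0, sp=1, e=sp−y=1; I=1, D=e−e_prev=1; u=1·1+0·1+1/4·1=1.25; next y=7/10·0+3/4·1.25=0.9375
n=1: y=0.9375, sp=1, e=sp−y=0.0625; I=1.0625, D=e−e_prev=-0.9375; u=1·0.0625+0·1.0625+1/4·(-0.9375)=-0.171875; next y=7/10·0.9375+3/4·(-0.171875)≈0.527344
n=2: y≈0.527344, sp=1, e=sp−y≈0.472656; I≈1.535156, D=e−e_prev≈0.410156; u=1·0.472656+0·1.535156+1/4·0.410156≈0.575195; next y=7/10·0.527344+3/4·0.575195≈0.800537
n=3: y≈0.800537, sp=1, e=sp−y≈0.199463; I≈1.734619, D=e−e_prev≈-0.273193; u=1·0.199463+0·1.734619+1/4·(-0.273193)≈0.131165; next y=7/10·0.800537+3/4·0.131165≈0.658749
n=4: y≈0.658749, sp=1, e=sp−y≈0.341251; I≈2.075870, D=e−e_prev≈0.141788; u=1·0.341251+0·2.075870+1/4·0.141788≈0.376698; next y=7/10·0.658749+3/4·0.376698≈0.743648
n=5: y≈0.743648, sp=-2, e=sp−y≈-2.743648; I≈-0.667778, D=e−e_prev≈-3.084898; u=1·(-2.743648)+0·(-0.667778)+1/4·(-3.084898)≈-3.514872; next y=7/10·0.743648+3/4·(-3.514872)≈-2.115601
n=6: y≈-2.115601, sp=-2, e=sp−y≈0.115601; I≈-0.552177, D=e−e_prev≈2.859249; u=1·0.115601+0·(-0.552177)+1/4·2.859249≈0.830413; next y=7/10·(-2.115601)+3/4·0.830413≈-0.858111
n=7: y≈-0.858111, sp=-2, e=sp−y≈-1.141889; I≈-1.694066, D=e−e_prev≈-1.257490; u=1·(-1.141889)+0·(-1.694066)+1/4·(-1.257490)≈-1.456262; next y=7/10·(-0.858111)+3/4·(-1.456262)≈-1.692874
n=8: y≈-1.692874, sp=-2, e=sp−y≈-0.307126; I≈-2.001192, D=e−e_prev≈0.834763; u=1·(-0.307126)+0·(-2.001192)+1/4·0.834763≈-0.098435; next y=7/10·(-1.692874)+3/4·(-0.098435)≈-1.258838
n=9: y≈-1.258838, sp=-2, e=sp−y≈-0.741162; I≈-2.742354, D=e−e_prev≈-0.434036; u=1·(-0.741162)+0·(-2.742354)+1/4·(-0.434036)≈-0.849671; next y=7/10·(-1.258838)+3/4·(-0.849671)≈-1.518440
n=10: y≈-1.518440, sp=-2, e=sp−y≈-0.481560; I≈-3.223914, D=e−e_prev≈0.259602; u=1·(-0.481560)+0·(-3.223914)+1/4·0.259602≈-0.416660; next y=7/10·(-1.518440)+3/4·(-0.416660)≈-1.375403
n=11: y≈-1.375403, sp=-2, e=sp−y≈-0.624597; I≈-3.848512, D=e−e_prev≈-0.143037; u=1·(-0.624597)+0·(-3.848512)+1/4·(-0.143037)≈-0.660357; next y=7/10·(-1.375403)+3/4·(-0.660357)≈-1.458049
n=12: y≈-1.458049, sp=-2, e=sp−y≈-0.541951; I≈-4.390462, D=e−e_prev≈0.082647; u=1·(-0.541951)+0·(-4.390462)+1/4·0.082647≈-0.521289; next y=7/10·(-1.458049)+3/4·(-0.521289)≈-1.411601
n=13: y≈-1.411601, sp=-2, e=sp−y≈-0.588399; I≈-4.978861, D=e−e_prev≈-0.046448; u=1·(-0.588399)+0·(-4.978861)+1/4·(-0.046448)≈-0.600011; next y=7/10·(-1.411601)+3/4·(-0.600011)≈-1.438129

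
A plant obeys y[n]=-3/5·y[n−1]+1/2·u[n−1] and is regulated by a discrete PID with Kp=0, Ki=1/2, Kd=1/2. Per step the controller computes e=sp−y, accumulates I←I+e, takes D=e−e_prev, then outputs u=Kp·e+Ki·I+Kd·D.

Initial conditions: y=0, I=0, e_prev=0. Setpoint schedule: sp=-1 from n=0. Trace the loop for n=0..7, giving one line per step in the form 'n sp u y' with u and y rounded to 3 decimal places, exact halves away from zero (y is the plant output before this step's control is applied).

(exact arithmetic carried between steps; '≈' marks a value shown rounded to 6 d.p. or computed from one; I and e_prev carry over from the previous line; the table rounds u and y to 3 d.p., halves away from zero)
n=0: y=0, sp=-1, e=sp−y=-1; I=-1, D=e−e_prev=-1; u=0·(-1)+1/2·(-1)+1/2·(-1)=-1; next y=-3/5·0+1/2·(-1)=-0.5
n=1: y=-0.5, sp=-1, e=sp−y=-0.5; I=-1.5, D=e−e_prev=0.5; u=0·(-0.5)+1/2·(-1.5)+1/2·0.5=-0.5; next y=-3/5·(-0.5)+1/2·(-0.5)=0.05
n=2: y=0.05, sp=-1, e=sp−y=-1.05; I=-2.55, D=e−e_prev=-0.55; u=0·(-1.05)+1/2·(-2.55)+1/2·(-0.55)=-1.55; next y=-3/5·0.05+1/2·(-1.55)=-0.805
n=3: y=-0.805, sp=-1, e=sp−y=-0.195; I=-2.745, D=e−e_prev=0.855; u=0·(-0.195)+1/2·(-2.745)+1/2·0.855=-0.945; next y=-3/5·(-0.805)+1/2·(-0.945)=0.0105
n=4: y=0.0105, sp=-1, e=sp−y=-1.0105; I=-3.7555, D=e−e_prev=-0.8155; u=0·(-1.0105)+1/2·(-3.7555)+1/2·(-0.8155)=-2.2855; next y=-3/5·0.0105+1/2·(-2.2855)=-1.14905
n=5: y=-1.14905, sp=-1, e=sp−y=0.14905; I=-3.60645, D=e−e_prev=1.15955; u=0·0.14905+1/2·(-3.60645)+1/2·1.15955=-1.22345; next y=-3/5·(-1.14905)+1/2·(-1.22345)=0.077705
n=6: y=0.077705, sp=-1, e=sp−y=-1.077705; I=-4.684155, D=e−e_prev=-1.226755; u=0·(-1.077705)+1/2·(-4.684155)+1/2·(-1.226755)=-2.955455; next y=-3/5·0.077705+1/2·(-2.955455)≈-1.524351
n=7: y≈-1.524351, sp=-1, e=sp−y≈0.524351; I≈-4.159805, D=e−e_prev≈1.602056; u=0·0.524351+1/2·(-4.159805)+1/2·1.602056≈-1.278875; next y=-3/5·(-1.524351)+1/2·(-1.278875)≈0.275173

0 -1 -1.000 0.000
1 -1 -0.500 -0.500
2 -1 -1.550 0.050
3 -1 -0.945 -0.805
4 -1 -2.286 0.011
5 -1 -1.223 -1.149
6 -1 -2.955 0.078
7 -1 -1.279 -1.524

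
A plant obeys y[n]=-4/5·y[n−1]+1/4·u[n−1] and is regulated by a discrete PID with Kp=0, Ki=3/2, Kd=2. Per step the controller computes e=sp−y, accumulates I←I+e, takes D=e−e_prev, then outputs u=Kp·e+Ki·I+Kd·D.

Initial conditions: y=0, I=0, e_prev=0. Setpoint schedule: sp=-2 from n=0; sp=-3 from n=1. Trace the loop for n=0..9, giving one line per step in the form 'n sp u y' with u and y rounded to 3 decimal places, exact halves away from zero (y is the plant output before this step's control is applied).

0 -2 -7.000 0.000
1 -3 -3.375 -1.750
2 -3 -14.822 0.556
3 -3 0.930 -4.150
4 -3 -33.719 3.553
5 -3 23.745 -11.272
6 -3 -85.288 14.954
7 -3 109.070 -33.285
8 -3 -247.113 53.896
9 -3 397.672 -104.895

(exact arithmetic carried between steps; '≈' marks a value shown rounded to 6 d.p. or computed from one; I and e_prev carry over from the previous line; the table rounds u and y to 3 d.p., halves away from zero)
n=0: y=0, sp=-2, e=sp−y=-2; I=-2, D=e−e_prev=-2; u=0·(-2)+3/2·(-2)+2·(-2)=-7; next y=-4/5·0+1/4·(-7)=-1.75
n=1: y=-1.75, sp=-3, e=sp−y=-1.25; I=-3.25, D=e−e_prev=0.75; u=0·(-1.25)+3/2·(-3.25)+2·0.75=-3.375; next y=-4/5·(-1.75)+1/4·(-3.375)=0.55625
n=2: y=0.55625, sp=-3, e=sp−y=-3.55625; I=-6.80625, D=e−e_prev=-2.30625; u=0·(-3.55625)+3/2·(-6.80625)+2·(-2.30625)=-14.821875; next y=-4/5·0.55625+1/4·(-14.821875)≈-4.150469
n=3: y≈-4.150469, sp=-3, e=sp−y≈1.150469; I≈-5.655781, D=e−e_prev≈4.706719; u=0·1.150469+3/2·(-5.655781)+2·4.706719≈0.929766; next y=-4/5·(-4.150469)+1/4·0.929766≈3.552816
n=4: y≈3.552816, sp=-3, e=sp−y≈-6.552816; I≈-12.208598, D=e−e_prev≈-7.703285; u=0·(-6.552816)+3/2·(-12.208598)+2·(-7.703285)≈-33.719467; next y=-4/5·3.552816+1/4·(-33.719467)≈-11.272120
n=5: y≈-11.272120, sp=-3, e=sp−y≈8.272120; I≈-3.936478, D=e−e_prev≈14.824936; u=0·8.272120+3/2·(-3.936478)+2·14.824936≈23.745156; next y=-4/5·(-11.272120)+1/4·23.745156≈14.953985
n=6: y≈14.953985, sp=-3, e=sp−y≈-17.953985; I≈-21.890463, D=e−e_prev≈-26.226105; u=0·(-17.953985)+3/2·(-21.890463)+2·(-26.226105)≈-85.287903; next y=-4/5·14.953985+1/4·(-85.287903)≈-33.285164
n=7: y≈-33.285164, sp=-3, e=sp−y≈30.285164; I≈8.394701, D=e−e_prev≈48.239148; u=0·30.285164+3/2·8.394701+2·48.239148≈109.070348; next y=-4/5·(-33.285164)+1/4·109.070348≈53.895718
n=8: y≈53.895718, sp=-3, e=sp−y≈-56.895718; I≈-48.501017, D=e−e_prev≈-87.180882; u=0·(-56.895718)+3/2·(-48.501017)+2·(-87.180882)≈-247.113289; next y=-4/5·53.895718+1/4·(-247.113289)≈-104.894897
n=9: y≈-104.894897, sp=-3, e=sp−y≈101.894897; I≈53.393880, D=e−e_prev≈158.790615; u=0·101.894897+3/2·53.393880+2·158.790615≈397.672048; next y=-4/5·(-104.894897)+1/4·397.672048≈183.333929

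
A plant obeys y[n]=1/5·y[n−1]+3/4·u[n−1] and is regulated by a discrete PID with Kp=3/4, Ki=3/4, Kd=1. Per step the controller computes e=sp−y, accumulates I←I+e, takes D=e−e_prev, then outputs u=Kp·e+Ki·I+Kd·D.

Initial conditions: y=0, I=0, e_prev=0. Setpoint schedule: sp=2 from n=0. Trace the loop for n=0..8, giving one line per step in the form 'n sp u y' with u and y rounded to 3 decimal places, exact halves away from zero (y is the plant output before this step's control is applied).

0 2 5.000 0.000
1 2 -4.875 3.750
2 2 14.203 -2.906
3 2 -21.217 10.071
4 2 45.631 -13.898
5 2 -79.769 31.444
6 2 155.945 -53.538
7 2 -286.856 106.251
8 2 545.102 -193.892

(exact arithmetic carried between steps; '≈' marks a value shown rounded to 6 d.p. or computed from one; I and e_prev carry over from the previous line; the table rounds u and y to 3 d.p., halves away from zero)
n=0: y=0, sp=2, e=sp−y=2; I=2, D=e−e_prev=2; u=3/4·2+3/4·2+1·2=5; next y=1/5·0+3/4·5=3.75
n=1: y=3.75, sp=2, e=sp−y=-1.75; I=0.25, D=e−e_prev=-3.75; u=3/4·(-1.75)+3/4·0.25+1·(-3.75)=-4.875; next y=1/5·3.75+3/4·(-4.875)=-2.90625
n=2: y=-2.90625, sp=2, e=sp−y=4.90625; I=5.15625, D=e−e_prev=6.65625; u=3/4·4.90625+3/4·5.15625+1·6.65625=14.203125; next y=1/5·(-2.90625)+3/4·14.203125≈10.071094
n=3: y≈10.071094, sp=2, e=sp−y≈-8.071094; I≈-2.914844, D=e−e_prev≈-12.977344; u=3/4·(-8.071094)+3/4·(-2.914844)+1·(-12.977344)≈-21.216797; next y=1/5·10.071094+3/4·(-21.216797)≈-13.898379
n=4: y≈-13.898379, sp=2, e=sp−y≈15.898379; I≈12.983535, D=e−e_prev≈23.969473; u=3/4·15.898379+3/4·12.983535+1·23.969473≈45.630908; next y=1/5·(-13.898379)+3/4·45.630908≈31.443505
n=5: y≈31.443505, sp=2, e=sp−y≈-29.443505; I≈-16.459970, D=e−e_prev≈-45.341884; u=3/4·(-29.443505)+3/4·(-16.459970)+1·(-45.341884)≈-79.769491; next y=1/5·31.443505+3/4·(-79.769491)≈-53.538417
n=6: y≈-53.538417, sp=2, e=sp−y≈55.538417; I≈39.078447, D=e−e_prev≈84.981923; u=3/4·55.538417+3/4·39.078447+1·84.981923≈155.944571; next y=1/5·(-53.538417)+3/4·155.944571≈106.250745
n=7: y≈106.250745, sp=2, e=sp−y≈-104.250745; I≈-65.172298, D=e−e_prev≈-159.789162; u=3/4·(-104.250745)+3/4·(-65.172298)+1·(-159.789162)≈-286.856443; next y=1/5·106.250745+3/4·(-286.856443)≈-193.892184
n=8: y≈-193.892184, sp=2, e=sp−y≈195.892184; I≈130.719886, D=e−e_prev≈300.142928; u=3/4·195.892184+3/4·130.719886+1·300.142928≈545.101980; next y=1/5·(-193.892184)+3/4·545.101980≈370.048048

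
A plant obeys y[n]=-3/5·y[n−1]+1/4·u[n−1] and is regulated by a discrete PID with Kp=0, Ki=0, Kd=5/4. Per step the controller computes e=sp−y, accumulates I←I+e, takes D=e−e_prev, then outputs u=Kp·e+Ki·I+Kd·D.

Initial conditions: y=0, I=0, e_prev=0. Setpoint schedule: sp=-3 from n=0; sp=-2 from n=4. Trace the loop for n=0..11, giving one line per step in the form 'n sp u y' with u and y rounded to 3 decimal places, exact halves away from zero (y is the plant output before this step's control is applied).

0 -3 -3.750 0.000
1 -3 1.172 -0.938
2 -3 -2.241 0.855
3 -3 2.411 -1.074
4 -2 -1.651 1.247
5 -2 3.010 -1.161
6 -2 -3.262 1.449
7 -2 3.917 -1.685
8 -2 -4.594 1.990
9 -2 5.416 -2.343
10 -2 -6.378 2.760
11 -2 7.513 -3.250

(exact arithmetic carried between steps; '≈' marks a value shown rounded to 6 d.p. or computed from one; I and e_prev carry over from the previous line; the table rounds u and y to 3 d.p., halves away from zero)
n=0: y=0, sp=-3, e=sp−y=-3; I=-3, D=e−e_prev=-3; u=0·(-3)+0·(-3)+5/4·(-3)=-3.75; next y=-3/5·0+1/4·(-3.75)=-0.9375
n=1: y=-0.9375, sp=-3, e=sp−y=-2.0625; I=-5.0625, D=e−e_prev=0.9375; u=0·(-2.0625)+0·(-5.0625)+5/4·0.9375=1.171875; next y=-3/5·(-0.9375)+1/4·1.171875≈0.855469
n=2: y≈0.855469, sp=-3, e=sp−y≈-3.855469; I≈-8.917969, D=e−e_prev≈-1.792969; u=0·(-3.855469)+0·(-8.917969)+5/4·(-1.792969)≈-2.241211; next y=-3/5·0.855469+1/4·(-2.241211)≈-1.073584
n=3: y≈-1.073584, sp=-3, e=sp−y≈-1.926416; I≈-10.844385, D=e−e_prev≈1.929053; u=0·(-1.926416)+0·(-10.844385)+5/4·1.929053≈2.411316; next y=-3/5·(-1.073584)+1/4·2.411316≈1.246979
n=4: y≈1.246979, sp=-2, e=sp−y≈-3.246979; I≈-14.091364, D=e−e_prev≈-1.320563; u=0·(-3.246979)+0·(-14.091364)+5/4·(-1.320563)≈-1.650704; next y=-3/5·1.246979+1/4·(-1.650704)≈-1.160864
n=5: y≈-1.160864, sp=-2, e=sp−y≈-0.839136; I≈-14.930500, D=e−e_prev≈2.407843; u=0·(-0.839136)+0·(-14.930500)+5/4·2.407843≈3.009804; next y=-3/5·(-1.160864)+1/4·3.009804≈1.448969
n=6: y≈1.448969, sp=-2, e=sp−y≈-3.448969; I≈-18.379470, D=e−e_prev≈-2.609833; u=0·(-3.448969)+0·(-18.379470)+5/4·(-2.609833)≈-3.262291; next y=-3/5·1.448969+1/4·(-3.262291)≈-1.684954
n=7: y≈-1.684954, sp=-2, e=sp−y≈-0.315046; I≈-18.694515, D=e−e_prev≈3.133923; u=0·(-0.315046)+0·(-18.694515)+5/4·3.133923≈3.917404; next y=-3/5·(-1.684954)+1/4·3.917404≈1.990324
n=8: y≈1.990324, sp=-2, e=sp−y≈-3.990324; I≈-22.684839, D=e−e_prev≈-3.675278; u=0·(-3.990324)+0·(-22.684839)+5/4·(-3.675278)≈-4.594097; next y=-3/5·1.990324+1/4·(-4.594097)≈-2.342718
n=9: y≈-2.342718, sp=-2, e=sp−y≈0.342718; I≈-22.342120, D=e−e_prev≈4.333042; u=0·0.342718+0·(-22.342120)+5/4·4.333042≈5.416303; next y=-3/5·(-2.342718)+1/4·5.416303≈2.759707
n=10: y≈2.759707, sp=-2, e=sp−y≈-4.759707; I≈-27.101827, D=e−e_prev≈-5.102425; u=0·(-4.759707)+0·(-27.101827)+5/4·(-5.102425)≈-6.378032; next y=-3/5·2.759707+1/4·(-6.378032)≈-3.250332
n=11: y≈-3.250332, sp=-2, e=sp−y≈1.250332; I≈-25.851495, D=e−e_prev≈6.010039; u=0·1.250332+0·(-25.851495)+5/4·6.010039≈7.512548; next y=-3/5·(-3.250332)+1/4·7.512548≈3.828336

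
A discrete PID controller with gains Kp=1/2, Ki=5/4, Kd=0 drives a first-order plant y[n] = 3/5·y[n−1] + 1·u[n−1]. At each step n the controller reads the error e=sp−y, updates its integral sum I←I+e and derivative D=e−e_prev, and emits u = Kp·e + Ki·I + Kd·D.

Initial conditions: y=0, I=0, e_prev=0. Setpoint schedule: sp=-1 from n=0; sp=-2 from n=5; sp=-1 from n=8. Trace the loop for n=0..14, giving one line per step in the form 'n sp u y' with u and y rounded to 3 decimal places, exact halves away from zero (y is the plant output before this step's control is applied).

0 -1 -1.750 0.000
1 -1 0.063 -1.750
2 -1 -0.334 -0.988
3 -1 -0.456 -0.927
4 -1 -0.398 -1.012
5 -2 -2.145 -1.005
6 -2 -0.338 -2.748
7 -2 -0.735 -1.987
8 -1 0.894 -1.927
9 -1 -0.861 -0.262
10 -1 -0.460 -1.018
11 -1 -0.345 -1.071
12 -1 -0.402 -0.988
13 -1 -0.405 -0.995
14 -1 -0.399 -1.002

(exact arithmetic carried between steps; '≈' marks a value shown rounded to 6 d.p. or computed from one; I and e_prev carry over from the previous line; the table rounds u and y to 3 d.p., halves away from zero)
n=0: y=0, sp=-1, e=sp−y=-1; I=-1, D=e−e_prev=-1; u=1/2·(-1)+5/4·(-1)+0·(-1)=-1.75; next y=3/5·0+1·(-1.75)=-1.75
n=1: y=-1.75, sp=-1, e=sp−y=0.75; I=-0.25, D=e−e_prev=1.75; u=1/2·0.75+5/4·(-0.25)+0·1.75=0.0625; next y=3/5·(-1.75)+1·0.0625=-0.9875
n=2: y=-0.9875, sp=-1, e=sp−y=-0.0125; I=-0.2625, D=e−e_prev=-0.7625; u=1/2·(-0.0125)+5/4·(-0.2625)+0·(-0.7625)=-0.334375; next y=3/5·(-0.9875)+1·(-0.334375)=-0.926875
n=3: y=-0.926875, sp=-1, e=sp−y=-0.073125; I=-0.335625, D=e−e_prev=-0.060625; u=1/2·(-0.073125)+5/4·(-0.335625)+0·(-0.060625)≈-0.456094; next y=3/5·(-0.926875)+1·(-0.456094)≈-1.012219
n=4: y≈-1.012219, sp=-1, e=sp−y≈0.012219; I≈-0.323406, D=e−e_prev≈0.085344; u=1/2·0.012219+5/4·(-0.323406)+0·0.085344≈-0.398148; next y=3/5·(-1.012219)+1·(-0.398148)≈-1.005480
n=5: y≈-1.005480, sp=-2, e=sp−y≈-0.994520; I≈-1.317927, D=e−e_prev≈-1.006739; u=1/2·(-0.994520)+5/4·(-1.317927)+0·(-1.006739)≈-2.144668; next y=3/5·(-1.005480)+1·(-2.144668)≈-2.747956
n=6: y≈-2.747956, sp=-2, e=sp−y≈0.747956; I≈-0.569970, D=e−e_prev≈1.742476; u=1/2·0.747956+5/4·(-0.569970)+0·1.742476≈-0.338485; next y=3/5·(-2.747956)+1·(-0.338485)≈-1.987259
n=7: y≈-1.987259, sp=-2, e=sp−y≈-0.012741; I≈-0.582712, D=e−e_prev≈-0.760698; u=1/2·(-0.012741)+5/4·(-0.582712)+0·(-0.760698)≈-0.734760; next y=3/5·(-1.987259)+1·(-0.734760)≈-1.927116
n=8: y≈-1.927116, sp=-1, e=sp−y≈0.927116; I≈0.344404, D=e−e_prev≈0.939857; u=1/2·0.927116+5/4·0.344404+0·0.939857≈0.894063; next y=3/5·(-1.927116)+1·0.894063≈-0.262207
n=9: y≈-0.262207, sp=-1, e=sp−y≈-0.737793; I≈-0.393389, D=e−e_prev≈-1.664909; u=1/2·(-0.737793)+5/4·(-0.393389)+0·(-1.664909)≈-0.860633; next y=3/5·(-0.262207)+1·(-0.860633)≈-1.017957
n=10: y≈-1.017957, sp=-1, e=sp−y≈0.017957; I≈-0.375432, D=e−e_prev≈0.755751; u=1/2·0.017957+5/4·(-0.375432)+0·0.755751≈-0.460311; next y=3/5·(-1.017957)+1·(-0.460311)≈-1.071086
n=11: y≈-1.071086, sp=-1, e=sp−y≈0.071086; I≈-0.304346, D=e−e_prev≈0.053128; u=1/2·0.071086+5/4·(-0.304346)+0·0.053128≈-0.344890; next y=3/5·(-1.071086)+1·(-0.344890)≈-0.987541
n=12: y≈-0.987541, sp=-1, e=sp−y≈-0.012459; I≈-0.316805, D=e−e_prev≈-0.083544; u=1/2·(-0.012459)+5/4·(-0.316805)+0·(-0.083544)≈-0.402235; next y=3/5·(-0.987541)+1·(-0.402235)≈-0.994760
n=13: y≈-0.994760, sp=-1, e=sp−y≈-0.005240; I≈-0.322045, D=e−e_prev≈0.007219; u=1/2·(-0.005240)+5/4·(-0.322045)+0·0.007219≈-0.405176; next y=3/5·(-0.994760)+1·(-0.405176)≈-1.002032
n=14: y≈-1.002032, sp=-1, e=sp−y≈0.002032; I≈-0.320013, D=e−e_prev≈0.007272; u=1/2·0.002032+5/4·(-0.320013)+0·0.007272≈-0.399000; next y=3/5·(-1.002032)+1·(-0.399000)≈-1.000219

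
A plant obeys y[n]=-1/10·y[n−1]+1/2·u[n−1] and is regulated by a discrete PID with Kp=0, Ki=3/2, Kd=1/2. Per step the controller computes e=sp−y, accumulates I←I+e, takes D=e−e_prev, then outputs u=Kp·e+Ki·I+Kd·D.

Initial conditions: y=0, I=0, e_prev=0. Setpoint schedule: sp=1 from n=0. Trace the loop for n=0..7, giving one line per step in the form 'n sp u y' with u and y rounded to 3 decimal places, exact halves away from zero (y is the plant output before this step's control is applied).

0 1 2.000 0.000
1 1 1.000 1.000
2 1 2.700 0.400
3 1 1.480 1.310
4 1 2.872 0.609
5 1 1.576 1.375
6 1 2.846 0.650
7 1 1.593 1.358

(exact arithmetic carried between steps; '≈' marks a value shown rounded to 6 d.p. or computed from one; I and e_prev carry over from the previous line; the table rounds u and y to 3 d.p., halves away from zero)
n=0: y=0, sp=1, e=sp−y=1; I=1, D=e−e_prev=1; u=0·1+3/2·1+1/2·1=2; next y=-1/10·0+1/2·2=1
n=1: y=1, sp=1, e=sp−y=0; I=1, D=e−e_prev=-1; u=0·0+3/2·1+1/2·(-1)=1; next y=-1/10·1+1/2·1=0.4
n=2: y=0.4, sp=1, e=sp−y=0.6; I=1.6, D=e−e_prev=0.6; u=0·0.6+3/2·1.6+1/2·0.6=2.7; next y=-1/10·0.4+1/2·2.7=1.31
n=3: y=1.31, sp=1, e=sp−y=-0.31; I=1.29, D=e−e_prev=-0.91; u=0·(-0.31)+3/2·1.29+1/2·(-0.91)=1.48; next y=-1/10·1.31+1/2·1.48=0.609
n=4: y=0.609, sp=1, e=sp−y=0.391; I=1.681, D=e−e_prev=0.701; u=0·0.391+3/2·1.681+1/2·0.701=2.872; next y=-1/10·0.609+1/2·2.872=1.3751
n=5: y=1.3751, sp=1, e=sp−y=-0.3751; I=1.3059, D=e−e_prev=-0.7661; u=0·(-0.3751)+3/2·1.3059+1/2·(-0.7661)=1.5758; next y=-1/10·1.3751+1/2·1.5758=0.65039
n=6: y=0.65039, sp=1, e=sp−y=0.34961; I=1.65551, D=e−e_prev=0.72471; u=0·0.34961+3/2·1.65551+1/2·0.72471=2.84562; next y=-1/10·0.65039+1/2·2.84562=1.357771
n=7: y=1.357771, sp=1, e=sp−y=-0.357771; I=1.297739, D=e−e_prev=-0.707381; u=0·(-0.357771)+3/2·1.297739+1/2·(-0.707381)=1.592918; next y=-1/10·1.357771+1/2·1.592918≈0.660682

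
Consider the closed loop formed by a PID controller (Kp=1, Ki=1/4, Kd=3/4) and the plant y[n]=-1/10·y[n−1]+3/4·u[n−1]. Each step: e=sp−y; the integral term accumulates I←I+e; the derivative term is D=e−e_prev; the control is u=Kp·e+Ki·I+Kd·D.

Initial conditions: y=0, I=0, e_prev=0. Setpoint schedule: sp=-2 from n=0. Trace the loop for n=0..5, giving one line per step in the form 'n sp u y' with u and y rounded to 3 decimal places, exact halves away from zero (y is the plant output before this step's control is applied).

0 -2 -4.000 0.000
1 -2 3.000 -3.000
2 -2 -10.100 2.550
3 -2 13.685 -7.830
4 -2 -30.396 11.047
5 -2 50.397 -23.902

(exact arithmetic carried between steps; '≈' marks a value shown rounded to 6 d.p. or computed from one; I and e_prev carry over from the previous line; the table rounds u and y to 3 d.p., halves away from zero)
n=0: y=0, sp=-2, e=sp−y=-2; I=-2, D=e−e_prev=-2; u=1·(-2)+1/4·(-2)+3/4·(-2)=-4; next y=-1/10·0+3/4·(-4)=-3
n=1: y=-3, sp=-2, e=sp−y=1; I=-1, D=e−e_prev=3; u=1·1+1/4·(-1)+3/4·3=3; next y=-1/10·(-3)+3/4·3=2.55
n=2: y=2.55, sp=-2, e=sp−y=-4.55; I=-5.55, D=e−e_prev=-5.55; u=1·(-4.55)+1/4·(-5.55)+3/4·(-5.55)=-10.1; next y=-1/10·2.55+3/4·(-10.1)=-7.83
n=3: y=-7.83, sp=-2, e=sp−y=5.83; I=0.28, D=e−e_prev=10.38; u=1·5.83+1/4·0.28+3/4·10.38=13.685; next y=-1/10·(-7.83)+3/4·13.685=11.04675
n=4: y=11.04675, sp=-2, e=sp−y=-13.04675; I=-12.76675, D=e−e_prev=-18.87675; u=1·(-13.04675)+1/4·(-12.76675)+3/4·(-18.87675)=-30.396; next y=-1/10·11.04675+3/4·(-30.396)=-23.901675
n=5: y=-23.901675, sp=-2, e=sp−y=21.901675; I=9.134925, D=e−e_prev=34.948425; u=1·21.901675+1/4·9.134925+3/4·34.948425=50.396725; next y=-1/10·(-23.901675)+3/4·50.396725≈40.187711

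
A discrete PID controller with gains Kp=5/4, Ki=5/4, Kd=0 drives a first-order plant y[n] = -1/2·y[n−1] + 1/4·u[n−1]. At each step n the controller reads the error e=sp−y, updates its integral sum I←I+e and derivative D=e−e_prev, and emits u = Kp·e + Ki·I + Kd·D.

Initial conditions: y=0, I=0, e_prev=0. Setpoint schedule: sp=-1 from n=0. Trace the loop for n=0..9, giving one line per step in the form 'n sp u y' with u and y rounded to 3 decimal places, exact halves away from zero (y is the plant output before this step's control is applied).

0 -1 -2.500 0.000
1 -1 -2.188 -0.625
2 -1 -3.633 -0.234
3 -1 -3.198 -0.791
4 -1 -4.427 -0.404
5 -1 -3.920 -0.905
6 -1 -4.982 -0.528
7 -1 -4.437 -0.982
8 -1 -5.368 -0.619
9 -1 -4.809 -1.033

(exact arithmetic carried between steps; '≈' marks a value shown rounded to 6 d.p. or computed from one; I and e_prev carry over from the previous line; the table rounds u and y to 3 d.p., halves away from zero)
n=0: y=0, sp=-1, e=sp−y=-1; I=-1, D=e−e_prev=-1; u=5/4·(-1)+5/4·(-1)+0·(-1)=-2.5; next y=-1/2·0+1/4·(-2.5)=-0.625
n=1: y=-0.625, sp=-1, e=sp−y=-0.375; I=-1.375, D=e−e_prev=0.625; u=5/4·(-0.375)+5/4·(-1.375)+0·0.625=-2.1875; next y=-1/2·(-0.625)+1/4·(-2.1875)=-0.234375
n=2: y=-0.234375, sp=-1, e=sp−y=-0.765625; I=-2.140625, D=e−e_prev=-0.390625; u=5/4·(-0.765625)+5/4·(-2.140625)+0·(-0.390625)≈-3.632813; next y=-1/2·(-0.234375)+1/4·(-3.632813)≈-0.791016
n=3: y≈-0.791016, sp=-1, e=sp−y≈-0.208984; I≈-2.349609, D=e−e_prev≈0.556641; u=5/4·(-0.208984)+5/4·(-2.349609)+0·0.556641≈-3.198242; next y=-1/2·(-0.791016)+1/4·(-3.198242)≈-0.404053
n=4: y≈-0.404053, sp=-1, e=sp−y≈-0.595947; I≈-2.945557, D=e−e_prev≈-0.386963; u=5/4·(-0.595947)+5/4·(-2.945557)+0·(-0.386963)≈-4.426880; next y=-1/2·(-0.404053)+1/4·(-4.426880)≈-0.904694
n=5: y≈-0.904694, sp=-1, e=sp−y≈-0.095306; I≈-3.040863, D=e−e_prev≈0.500641; u=5/4·(-0.095306)+5/4·(-3.040863)+0·0.500641≈-3.920212; next y=-1/2·(-0.904694)+1/4·(-3.920212)≈-0.527706
n=6: y≈-0.527706, sp=-1, e=sp−y≈-0.472294; I≈-3.513157, D=e−e_prev≈-0.376987; u=5/4·(-0.472294)+5/4·(-3.513157)+0·(-0.376987)≈-4.981813; next y=-1/2·(-0.527706)+1/4·(-4.981813)≈-0.981600
n=7: y≈-0.981600, sp=-1, e=sp−y≈-0.018400; I≈-3.531557, D=e−e_prev≈0.453894; u=5/4·(-0.018400)+5/4·(-3.531557)+0·0.453894≈-4.437445; next y=-1/2·(-0.981600)+1/4·(-4.437445)≈-0.618561
n=8: y≈-0.618561, sp=-1, e=sp−y≈-0.381439; I≈-3.912995, D=e−e_prev≈-0.363039; u=5/4·(-0.381439)+5/4·(-3.912995)+0·(-0.363039)≈-5.368043; next y=-1/2·(-0.618561)+1/4·(-5.368043)≈-1.032730
n=9: y≈-1.032730, sp=-1, e=sp−y≈0.032730; I≈-3.880265, D=e−e_prev≈0.414169; u=5/4·0.032730+5/4·(-3.880265)+0·0.414169≈-4.809419; next y=-1/2·(-1.032730)+1/4·(-4.809419)≈-0.685990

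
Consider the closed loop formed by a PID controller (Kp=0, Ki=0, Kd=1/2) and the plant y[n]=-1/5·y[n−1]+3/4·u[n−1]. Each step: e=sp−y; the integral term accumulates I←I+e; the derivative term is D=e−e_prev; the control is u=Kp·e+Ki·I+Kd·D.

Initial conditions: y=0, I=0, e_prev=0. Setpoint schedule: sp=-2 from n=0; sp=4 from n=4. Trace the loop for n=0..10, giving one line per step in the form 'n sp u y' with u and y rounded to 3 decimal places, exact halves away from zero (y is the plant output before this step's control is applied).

(exact arithmetic carried between steps; '≈' marks a value shown rounded to 6 d.p. or computed from one; I and e_prev carry over from the previous line; the table rounds u and y to 3 d.p., halves away from zero)
n=0: y=0, sp=-2, e=sp−y=-2; I=-2, D=e−e_prev=-2; u=0·(-2)+0·(-2)+1/2·(-2)=-1; next y=-1/5·0+3/4·(-1)=-0.75
n=1: y=-0.75, sp=-2, e=sp−y=-1.25; I=-3.25, D=e−e_prev=0.75; u=0·(-1.25)+0·(-3.25)+1/2·0.75=0.375; next y=-1/5·(-0.75)+3/4·0.375=0.43125
n=2: y=0.43125, sp=-2, e=sp−y=-2.43125; I=-5.68125, D=e−e_prev=-1.18125; u=0·(-2.43125)+0·(-5.68125)+1/2·(-1.18125)=-0.590625; next y=-1/5·0.43125+3/4·(-0.590625)≈-0.529219
n=3: y≈-0.529219, sp=-2, e=sp−y≈-1.470781; I≈-7.152031, D=e−e_prev≈0.960469; u=0·(-1.470781)+0·(-7.152031)+1/2·0.960469≈0.480234; next y=-1/5·(-0.529219)+3/4·0.480234≈0.466020
n=4: y≈0.466020, sp=4, e=sp−y≈3.533980; I≈-3.618051, D=e−e_prev≈5.004762; u=0·3.533980+0·(-3.618051)+1/2·5.004762≈2.502381; next y=-1/5·0.466020+3/4·2.502381≈1.783582
n=5: y≈1.783582, sp=4, e=sp−y≈2.216418; I≈-1.401633, D=e−e_prev≈-1.317562; u=0·2.216418+0·(-1.401633)+1/2·(-1.317562)≈-0.658781; next y=-1/5·1.783582+3/4·(-0.658781)≈-0.850802
n=6: y≈-0.850802, sp=4, e=sp−y≈4.850802; I≈3.449170, D=e−e_prev≈2.634384; u=0·4.850802+0·3.449170+1/2·2.634384≈1.317192; next y=-1/5·(-0.850802)+3/4·1.317192≈1.158054
n=7: y≈1.158054, sp=4, e=sp−y≈2.841946; I≈6.291115, D=e−e_prev≈-2.008857; u=0·2.841946+0·6.291115+1/2·(-2.008857)≈-1.004428; next y=-1/5·1.158054+3/4·(-1.004428)≈-0.984932
n=8: y≈-0.984932, sp=4, e=sp−y≈4.984932; I≈11.276047, D=e−e_prev≈2.142986; u=0·4.984932+0·11.276047+1/2·2.142986≈1.071493; next y=-1/5·(-0.984932)+3/4·1.071493≈1.000606
n=9: y≈1.000606, sp=4, e=sp−y≈2.999394; I≈14.275441, D=e−e_prev≈-1.985538; u=0·2.999394+0·14.275441+1/2·(-1.985538)≈-0.992769; next y=-1/5·1.000606+3/4·(-0.992769)≈-0.944698
n=10: y≈-0.944698, sp=4, e=sp−y≈4.944698; I≈19.220139, D=e−e_prev≈1.945305; u=0·4.944698+0·19.220139+1/2·1.945305≈0.972652; next y=-1/5·(-0.944698)+3/4·0.972652≈0.918429

0 -2 -1.000 0.000
1 -2 0.375 -0.750
2 -2 -0.591 0.431
3 -2 0.480 -0.529
4 4 2.502 0.466
5 4 -0.659 1.784
6 4 1.317 -0.851
7 4 -1.004 1.158
8 4 1.071 -0.985
9 4 -0.993 1.001
10 4 0.973 -0.945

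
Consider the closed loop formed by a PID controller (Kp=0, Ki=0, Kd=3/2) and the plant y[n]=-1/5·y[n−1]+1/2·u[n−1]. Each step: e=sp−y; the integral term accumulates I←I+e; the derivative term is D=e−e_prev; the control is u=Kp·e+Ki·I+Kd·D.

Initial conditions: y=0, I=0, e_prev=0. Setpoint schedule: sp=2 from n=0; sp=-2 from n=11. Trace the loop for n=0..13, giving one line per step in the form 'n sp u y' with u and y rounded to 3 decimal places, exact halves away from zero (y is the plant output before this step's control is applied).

0 2 3.000 0.000
1 2 -2.250 1.500
2 2 4.388 -1.425
3 2 -5.856 2.479
4 2 8.853 -3.424
5 2 -12.803 5.111
6 2 18.802 -7.424
7 2 -27.464 10.886
8 2 40.193 -15.909
9 2 -58.781 23.278
10 2 85.987 -34.046
11 -2 -131.774 49.803
12 -2 188.475 -75.847
13 -2 -277.882 109.407

(exact arithmetic carried between steps; '≈' marks a value shown rounded to 6 d.p. or computed from one; I and e_prev carry over from the previous line; the table rounds u and y to 3 d.p., halves away from zero)
n=0: y=0, sp=2, e=sp−y=2; I=2, D=e−e_prev=2; u=0·2+0·2+3/2·2=3; next y=-1/5·0+1/2·3=1.5
n=1: y=1.5, sp=2, e=sp−y=0.5; I=2.5, D=e−e_prev=-1.5; u=0·0.5+0·2.5+3/2·(-1.5)=-2.25; next y=-1/5·1.5+1/2·(-2.25)=-1.425
n=2: y=-1.425, sp=2, e=sp−y=3.425; I=5.925, D=e−e_prev=2.925; u=0·3.425+0·5.925+3/2·2.925=4.3875; next y=-1/5·(-1.425)+1/2·4.3875=2.47875
n=3: y=2.47875, sp=2, e=sp−y=-0.47875; I=5.44625, D=e−e_prev=-3.90375; u=0·(-0.47875)+0·5.44625+3/2·(-3.90375)=-5.855625; next y=-1/5·2.47875+1/2·(-5.855625)≈-3.423563
n=4: y≈-3.423563, sp=2, e=sp−y≈5.423563; I≈10.869813, D=e−e_prev≈5.902313; u=0·5.423563+0·10.869813+3/2·5.902313≈8.853469; next y=-1/5·(-3.423563)+1/2·8.853469≈5.111447
n=5: y≈5.111447, sp=2, e=sp−y≈-3.111447; I≈7.758366, D=e−e_prev≈-8.535009; u=0·(-3.111447)+0·7.758366+3/2·(-8.535009)≈-12.802514; next y=-1/5·5.111447+1/2·(-12.802514)≈-7.423546
n=6: y≈-7.423546, sp=2, e=sp−y≈9.423546; I≈17.181912, D=e−e_prev≈12.534993; u=0·9.423546+0·17.181912+3/2·12.534993≈18.802490; next y=-1/5·(-7.423546)+1/2·18.802490≈10.885954
n=7: y≈10.885954, sp=2, e=sp−y≈-8.885954; I≈8.295958, D=e−e_prev≈-18.309501; u=0·(-8.885954)+0·8.295958+3/2·(-18.309501)≈-27.464251; next y=-1/5·10.885954+1/2·(-27.464251)≈-15.909316
n=8: y≈-15.909316, sp=2, e=sp−y≈17.909316; I≈26.205274, D=e−e_prev≈26.795271; u=0·17.909316+0·26.205274+3/2·26.795271≈40.192906; next y=-1/5·(-15.909316)+1/2·40.192906≈23.278316
n=9: y≈23.278316, sp=2, e=sp−y≈-21.278316; I≈4.926958, D=e−e_prev≈-39.187633; u=0·(-21.278316)+0·4.926958+3/2·(-39.187633)≈-58.781449; next y=-1/5·23.278316+1/2·(-58.781449)≈-34.046388
n=10: y≈-34.046388, sp=2, e=sp−y≈36.046388; I≈40.973346, D=e−e_prev≈57.324704; u=0·36.046388+0·40.973346+3/2·57.324704≈85.987056; next y=-1/5·(-34.046388)+1/2·85.987056≈49.802805
n=11: y≈49.802805, sp=-2, e=sp−y≈-51.802805; I≈-10.829460, D=e−e_prev≈-87.849193; u=0·(-51.802805)+0·(-10.829460)+3/2·(-87.849193)≈-131.773790; next y=-1/5·49.802805+1/2·(-131.773790)≈-75.847456
n=12: y≈-75.847456, sp=-2, e=sp−y≈73.847456; I≈63.017996, D=e−e_prev≈125.650261; u=0·73.847456+0·63.017996+3/2·125.650261≈188.475392; next y=-1/5·(-75.847456)+1/2·188.475392≈109.407187
n=13: y≈109.407187, sp=-2, e=sp−y≈-111.407187; I≈-48.389191, D=e−e_prev≈-185.254643; u=0·(-111.407187)+0·(-48.389191)+3/2·(-185.254643)≈-277.881965; next y=-1/5·109.407187+1/2·(-277.881965)≈-160.822420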